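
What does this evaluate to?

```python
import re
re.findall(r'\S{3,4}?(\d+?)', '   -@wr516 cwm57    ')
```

A non-greedy quantifier consumes as few characters as it can — just enough that the remainder of the pattern still matches from where it stops; whatever follows it matches normally.
With a single group, `findall` returns only what that group captured — 2 items.

['5', '5']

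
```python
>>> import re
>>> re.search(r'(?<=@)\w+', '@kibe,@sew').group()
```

'kibe'

The lookaround is zero-width — it requires the adjacent text to match without consuming it, so the asserted text isn't part of the match.
`re.search` scans for the first position where the pattern succeeds.
The match spans [1:5] → 'kibe'.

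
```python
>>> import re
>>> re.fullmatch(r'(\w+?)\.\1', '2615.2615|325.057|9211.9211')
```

None

`fullmatch` succeeds only if the pattern covers the string from start to end.
Here there's no way to consume every character, so the call returns None.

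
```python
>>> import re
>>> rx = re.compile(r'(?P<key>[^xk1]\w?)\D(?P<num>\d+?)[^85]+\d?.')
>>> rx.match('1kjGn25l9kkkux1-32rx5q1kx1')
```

This matches any character except [xk1], then optionally a word character (captured as 'key'); then a non-digit; then one or more of a digit (lazy) (captured as 'num'); then one or more of any character except [85]; then optionally a digit, then any character.
With `match`, the pattern is implicitly anchored at the beginning.
Here position 0 doesn't satisfy it, so the call returns None.

None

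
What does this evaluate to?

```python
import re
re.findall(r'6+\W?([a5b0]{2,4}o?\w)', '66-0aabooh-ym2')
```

['0aaboo']

The pattern matches one or more of a literal '6', then optionally a non-word character; then 2 to 4 of one of [a5b0], then optionally the literal 'o', then a word character (captured).
Scanning left to right: at [0:9] match '66-0aaboo', group 1 = '0aaboo'.
One capturing group, so `findall` returns just the captured substring from the one match — 1 in all.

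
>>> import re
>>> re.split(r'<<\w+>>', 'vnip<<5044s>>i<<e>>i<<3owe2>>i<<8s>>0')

Matches to split on: at [4:13] → '<<5044s>>'; at [14:19] → '<<e>>'; at [20:29] → '<<3owe2>>'; at [30:36] → '<<8s>>'.
Splitting on the pattern gives 5 pieces.

['vnip', 'i', 'i', 'i', '0']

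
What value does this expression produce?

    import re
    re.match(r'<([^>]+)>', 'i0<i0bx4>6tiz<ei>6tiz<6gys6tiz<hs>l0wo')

None

`re.match` won't scan ahead — the pattern has to work from the very first character.
Here the string doesn't start with a match, so the call returns None.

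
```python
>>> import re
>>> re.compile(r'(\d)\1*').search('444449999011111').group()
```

'44444'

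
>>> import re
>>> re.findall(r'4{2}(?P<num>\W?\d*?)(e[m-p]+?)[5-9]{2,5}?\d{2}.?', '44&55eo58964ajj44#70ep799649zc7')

Pattern: exactly 2 of a literal '4'; then optionally a non-word character, then zero or more of a digit (lazy) (captured as 'num'); then a literal 'e', then one or more of a character in [m-p] (lazy) (captured); then 2 to 5 of a character in [5-9] (lazy), then exactly 2 of a digit, then optionally any character.
Walking the string: at [0:12] match '44&55eo58964', groups = ('&55', 'eo'); at [15:27] match '44#70ep79964', groups = ('#70', 'ep').
Multiple groups make `findall` return tuples — one 2-tuple for each match.

[('&55', 'eo'), ('#70', 'ep')]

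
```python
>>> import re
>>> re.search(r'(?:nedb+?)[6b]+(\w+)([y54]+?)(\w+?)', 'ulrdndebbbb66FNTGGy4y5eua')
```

The pattern matches the literal 'ned', then one or more of the literal 'b' (lazy) (non-capturing group); then one or more of one of [6b]; then one or more of a word character (captured); then one or more of one of [y54] (lazy) (captured); then one or more of a word character (lazy) (captured).
`search` walks the string left to right and returns the first match it finds.
Here no position works, so the call returns None.

None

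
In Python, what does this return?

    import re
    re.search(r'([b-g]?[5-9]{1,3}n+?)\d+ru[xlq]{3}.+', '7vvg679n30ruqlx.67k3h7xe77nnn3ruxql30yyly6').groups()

Pattern: optionally a character in [b-g], then 1 to 3 of a character in [5-9], then one or more of the literal 'n' (lazy) (captured); then one or more of a digit, then the literal 'ru', then exactly 3 of one of [xlq]; then one or more of any character.
`re.search` scans for the first position where the pattern succeeds.
The match spans [3:42] → 'g679n30ruqlx.67k3h7xe77nnn3ruxql30yyly6'.
Captured: group 1 = 'g679n'.

('g679n',)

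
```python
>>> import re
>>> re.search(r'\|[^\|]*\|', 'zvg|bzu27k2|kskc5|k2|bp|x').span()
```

(3, 12)

`re.search` scans for the first position where the pattern succeeds.
The match spans [3:12] → '|bzu27k2|'.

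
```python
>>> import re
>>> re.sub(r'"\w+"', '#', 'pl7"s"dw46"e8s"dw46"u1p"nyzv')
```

'pl7#dw46#dw46#nyzv'

Every occurrence is swapped for '#'.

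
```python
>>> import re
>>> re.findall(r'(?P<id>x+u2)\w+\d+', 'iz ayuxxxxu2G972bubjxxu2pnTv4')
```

This matches one or more of a literal 'x', then the literal 'u2' (captured as 'id'); then one or more of a word character, then one or more of a digit.
Scanning left to right: at [6:29] match 'xxxxu2G972bubjxxu2pnTv4', group 1 = 'xxxxu2'.
Because there's exactly one group, `findall` drops the full match and keeps group 1 from the one hit.

['xxxxu2']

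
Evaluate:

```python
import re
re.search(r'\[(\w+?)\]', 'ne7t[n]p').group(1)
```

'n'

Unlike `match`, `search` isn't anchored — it looks for the pattern anywhere in the string.
The match spans [4:7] → '[n]'.
Captured: group 1 = 'n'.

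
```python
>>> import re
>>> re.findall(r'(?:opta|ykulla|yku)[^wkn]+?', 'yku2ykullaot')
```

['yku2', 'ykullao']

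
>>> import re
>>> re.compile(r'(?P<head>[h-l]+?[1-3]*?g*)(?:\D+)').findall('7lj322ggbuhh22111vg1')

Because there's exactly one group, `findall` drops the full match and keeps group 1 from each hit.

['l', 'h']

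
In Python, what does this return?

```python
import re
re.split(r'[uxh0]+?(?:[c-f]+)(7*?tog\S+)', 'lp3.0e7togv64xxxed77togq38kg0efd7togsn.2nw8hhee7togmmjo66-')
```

['lp3.', '7togv64xxxed77togq38kg0efd7togsn.2nw8hhee7togmmjo66-', '']

`re.split` interleaves the captured-group text with the surrounding fragments.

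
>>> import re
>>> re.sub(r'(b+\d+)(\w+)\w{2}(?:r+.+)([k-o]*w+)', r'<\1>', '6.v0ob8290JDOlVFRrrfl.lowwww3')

Pattern: one or more of a literal 'b', then one or more of a digit (captured); then one or more of a word character (captured); then exactly 2 of a word character; then one or more of the literal 'r', then one or more of any character (non-capturing group); then zero or more of a character in [k-o], then one or more of a literal 'w' (captured).
The replacement refers to a captured group, so each match is rewritten using its own captured text.

'6.v0o<b8290>3'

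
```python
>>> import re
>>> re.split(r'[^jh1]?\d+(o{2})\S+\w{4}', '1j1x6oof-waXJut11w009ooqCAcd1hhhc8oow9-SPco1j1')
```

['1j1', 'oo', '']

The pattern matches optionally any character except [jh1], then one or more of a digit; then exactly 2 of a literal 'o' (captured); then one or more of a non-whitespace character, then exactly 4 of a word character.
Matches to split on: at [3:46] → 'x6oof-waXJut11w009ooqCAcd1hhhc8oow9-SPco1j1'.
The group in the pattern means `split` returns the separators' captures alongside the pieces.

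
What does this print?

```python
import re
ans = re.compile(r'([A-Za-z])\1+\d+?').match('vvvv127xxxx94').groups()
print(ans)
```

('v',)

After group 1 captures some text, `\1` only succeeds where that same text appears again.
`re.match` only tries the pattern at the start of the string.
The match spans [0:5] → 'vvvv1'.
Captured: group 1 = 'v'.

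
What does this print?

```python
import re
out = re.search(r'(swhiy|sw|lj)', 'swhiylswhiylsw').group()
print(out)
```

swhiy

`|` is ordered: at each position the engine commits to the first alternative that works.
The match spans [0:5] → 'swhiy'.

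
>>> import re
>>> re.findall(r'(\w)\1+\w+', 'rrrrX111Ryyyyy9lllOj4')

['r']

`\1` is not a pattern — it's the concrete string captured by group 1, re-applied verbatim.
Scanning left to right: at [0:21] match 'rrrrX111Ryyyyy9lllOj4', group 1 = 'r'.
One capturing group, so `findall` returns just the captured substring from the one match — 1 in all.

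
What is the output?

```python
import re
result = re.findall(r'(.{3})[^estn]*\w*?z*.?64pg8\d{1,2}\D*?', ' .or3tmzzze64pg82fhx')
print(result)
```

[' .o']

One capturing group, so `findall` returns just the captured substring from the one match — 1 in all.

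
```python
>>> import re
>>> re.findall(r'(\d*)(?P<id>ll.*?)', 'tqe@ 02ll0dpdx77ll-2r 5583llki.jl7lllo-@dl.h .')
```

[('02', 'll'), ('77', 'll'), ('5583', 'll'), ('7', 'll')]

Because the quantifier is non-greedy, it stops expanding at the earliest point where the rest of the pattern can succeed.
2 groups means each result is a tuple of 2 captured strings — 4 here.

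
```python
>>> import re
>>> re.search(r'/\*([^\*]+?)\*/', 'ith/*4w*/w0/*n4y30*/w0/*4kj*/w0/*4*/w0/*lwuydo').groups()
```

('4w',)

`re.search` scans for the first position where the pattern succeeds.
The match spans [3:9] → '/*4w*/'.
Captured: group 1 = '4w'.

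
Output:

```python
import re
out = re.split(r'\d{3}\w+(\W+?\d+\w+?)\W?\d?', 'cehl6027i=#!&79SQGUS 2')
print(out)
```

['cehl', '=#!&79S', 'QGUS 2']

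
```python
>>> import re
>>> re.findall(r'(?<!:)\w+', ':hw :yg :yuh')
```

Because the assertion is negative and zero-width, positions next to the forbidden text are skipped.
Walking the string: at [2:3] → 'w'; at [6:7] → 'g'; at [10:12] → 'uh'.
Since nothing is captured, `findall` lists the 3 matched substrings directly.

['w', 'g', 'uh']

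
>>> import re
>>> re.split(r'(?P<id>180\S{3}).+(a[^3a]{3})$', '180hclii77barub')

This matches the literal '180', then exactly 3 of a non-whitespace character (captured as 'id'); then one or more of any character; then the literal 'a', then exactly 3 of any character except [3a] (captured); then anchored at the end.
Matches to split on: at [0:15] → '180hclii77barub'.
The group in the pattern means `split` returns the separators' captures alongside the pieces.

['', '180hcl', 'arub', '']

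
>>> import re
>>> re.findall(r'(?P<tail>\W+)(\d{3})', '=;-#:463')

[('=;-#:', '463')]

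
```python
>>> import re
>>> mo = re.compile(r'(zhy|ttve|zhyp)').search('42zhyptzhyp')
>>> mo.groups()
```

('zhy',)

The match spans [2:5] → 'zhy'.
Captured: group 1 = 'zhy'.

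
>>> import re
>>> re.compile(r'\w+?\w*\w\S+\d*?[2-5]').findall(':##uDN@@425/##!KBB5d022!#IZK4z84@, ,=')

Pattern: one or more of a word character (lazy), then zero or more of a word character, then a word character; then one or more of a non-whitespace character, then zero or more of a digit (lazy), then a character in [2-5].
Matches: at [3:32] → 'uDN@@425/##!KBB5d022!#IZK4z84'.
With no groups in the pattern, `findall` gives back each whole match — 1 here.

['uDN@@425/##!KBB5d022!#IZK4z84']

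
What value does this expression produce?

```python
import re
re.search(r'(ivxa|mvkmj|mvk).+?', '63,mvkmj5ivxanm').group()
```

Alternation tries branches left to right and keeps the first one that lets the overall match succeed at that position.
`search` walks the string left to right and returns the first match it finds.
The match spans [3:9] → 'mvkmj5'.
Captured: group 1 = 'mvkmj'.

'mvkmj5'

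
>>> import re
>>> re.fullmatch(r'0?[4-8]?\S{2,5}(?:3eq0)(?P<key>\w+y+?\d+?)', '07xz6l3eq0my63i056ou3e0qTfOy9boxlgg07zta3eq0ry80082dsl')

This matches optionally the literal '0', then optionally a character in [4-8], then 2 to 5 of a non-whitespace character; then the literal '3e', then the literal 'q0' (non-capturing group); then one or more of a word character, then one or more of the literal 'y' (lazy), then one or more of a digit (lazy) (captured as 'key').
`re.fullmatch` requires the pattern to consume the entire string.
Here the string isn't matched end-to-end, so the call returns None.

None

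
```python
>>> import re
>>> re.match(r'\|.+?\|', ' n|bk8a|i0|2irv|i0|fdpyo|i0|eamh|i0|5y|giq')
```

None

`re.match` won't scan ahead — the pattern has to work from the very first character.
Here the string doesn't start with a match, so the call returns None.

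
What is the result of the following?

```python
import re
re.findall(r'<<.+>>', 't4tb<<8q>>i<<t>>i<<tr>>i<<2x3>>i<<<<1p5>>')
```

['<<8q>>i<<t>>i<<tr>>i<<2x3>>i<<<<1p5>>']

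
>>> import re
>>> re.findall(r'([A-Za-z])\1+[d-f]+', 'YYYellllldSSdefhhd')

['Y', 'l', 'S', 'h']

`\1` is not a pattern — it's the concrete string captured by group 1, re-applied verbatim.
Matches: at [0:4] match 'YYYe', group 1 = 'Y'; at [4:10] match 'llllld', group 1 = 'l'; at [10:15] match 'SSdef', group 1 = 'S'; at [15:18] match 'hhd', group 1 = 'h'.
Because there's exactly one group, `findall` drops the full match and keeps group 1 from each hit.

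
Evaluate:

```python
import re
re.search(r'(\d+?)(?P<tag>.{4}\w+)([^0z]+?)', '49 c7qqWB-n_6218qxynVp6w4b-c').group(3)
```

The match spans [0:10] → '49 c7qqWB-'.
Captured: group 1 = '4', group 2 = '9 c7qqWB', group 3 = '-'.

'-'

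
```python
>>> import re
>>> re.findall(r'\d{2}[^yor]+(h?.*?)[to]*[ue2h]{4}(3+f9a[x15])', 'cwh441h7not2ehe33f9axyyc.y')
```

[('', '33f9ax')]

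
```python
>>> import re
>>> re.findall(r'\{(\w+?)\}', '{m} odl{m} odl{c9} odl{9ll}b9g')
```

Scanning left to right: at [0:3] match '{m}', group 1 = 'm'; at [7:10] match '{m}', group 1 = 'm'; at [14:18] match '{c9}', group 1 = 'c9'; at [22:27] match '{9ll}', group 1 = '9ll'.
One capturing group, so `findall` returns just the captured substring from each match — 4 in all.

['m', 'm', 'c9', '9ll']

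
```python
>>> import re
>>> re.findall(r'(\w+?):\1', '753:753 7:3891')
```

['753']

The backreference `\1` re-matches whatever the first group consumed, character for character.
Walking the string: at [0:7] match '753:753', group 1 = '753'.
`findall` collects group 1 from the one match (1 total).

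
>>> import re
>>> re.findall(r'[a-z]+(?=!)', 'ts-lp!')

['lp']

Because the assertion is zero-width, the text it checks is not consumed and won't appear in the result.
Scanning left to right: at [3:5] → 'lp'.
`findall` yields the raw match text (1 of them) because the pattern has no groups.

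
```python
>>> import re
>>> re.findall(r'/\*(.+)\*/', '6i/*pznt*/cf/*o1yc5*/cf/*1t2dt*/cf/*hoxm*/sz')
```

['pznt*/cf/*o1yc5*/cf/*1t2dt*/cf/*hoxm']

Walking the string: at [2:42] match '/*pznt*/cf/*o1yc5*/cf/*1t2dt*/cf/*hoxm*/', group 1 = 'pznt*/cf/*o1yc5*/cf/*1t2dt*/cf/*hoxm'.
Because there's exactly one group, `findall` drops the full match and keeps group 1 from the one hit.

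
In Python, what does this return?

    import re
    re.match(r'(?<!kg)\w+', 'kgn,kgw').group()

With `match`, the pattern is implicitly anchored at the beginning.
The match spans [0:3] → 'kgn'.

'kgn'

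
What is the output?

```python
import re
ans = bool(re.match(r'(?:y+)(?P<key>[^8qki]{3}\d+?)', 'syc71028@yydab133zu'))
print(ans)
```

`re.match` only tries the pattern at the start of the string.
Here position 0 doesn't satisfy it, so the call returns None, and `bool(None)` is False.

False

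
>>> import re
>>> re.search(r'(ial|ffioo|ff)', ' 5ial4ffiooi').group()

`re.search` tries every starting position until one works.
The match spans [2:5] → 'ial'.
Captured: group 1 = 'ial'.

'ial'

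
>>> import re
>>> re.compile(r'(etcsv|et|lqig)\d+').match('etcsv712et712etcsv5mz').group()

'etcsv712'

`re.match` only tries the pattern at the start of the string.
The match spans [0:8] → 'etcsv712'.
Captured: group 1 = 'etcsv'.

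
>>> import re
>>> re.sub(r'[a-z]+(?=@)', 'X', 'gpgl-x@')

Lookahead/lookbehind check context without consuming it, so the matched span excludes the asserted characters.
Matches: at [5:6] → 'x'.
Every occurrence is swapped for 'X'.

'gpgl-X@'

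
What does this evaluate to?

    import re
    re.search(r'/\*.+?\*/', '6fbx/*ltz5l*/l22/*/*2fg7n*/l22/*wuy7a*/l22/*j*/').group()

'/*ltz5l*/'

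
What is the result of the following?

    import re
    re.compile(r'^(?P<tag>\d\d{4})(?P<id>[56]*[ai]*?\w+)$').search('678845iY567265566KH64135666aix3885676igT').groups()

('67884', '5iY567265566KH64135666aix3885676igT')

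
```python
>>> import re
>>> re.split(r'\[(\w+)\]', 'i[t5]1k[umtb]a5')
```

['i', 't5', '1k', 'umtb', 'a5']

Matches to split on: at [1:5] → '[t5]'; at [7:13] → '[umtb]'.
With a capturing group present, the delimiter's captured portion is kept in the result list.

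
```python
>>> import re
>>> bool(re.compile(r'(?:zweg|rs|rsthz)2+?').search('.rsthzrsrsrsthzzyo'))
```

False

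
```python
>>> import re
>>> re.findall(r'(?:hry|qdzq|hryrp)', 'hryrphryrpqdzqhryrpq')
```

['hry', 'hry', 'qdzq', 'hry']

Alternation isn't longest-match — the leftmost alternative that fits at this position is chosen.
Matches: at [0:3] → 'hry'; at [5:8] → 'hry'; at [10:14] → 'qdzq'; at [14:17] → 'hry'.
With no groups in the pattern, `findall` gives back each whole match — 4 here.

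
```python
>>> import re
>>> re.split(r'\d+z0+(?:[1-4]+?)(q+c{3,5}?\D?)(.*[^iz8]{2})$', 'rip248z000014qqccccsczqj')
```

Pattern: one or more of a digit, then a literal 'z', then one or more of the literal '0'; then one or more of a character in [1-4] (lazy) (non-capturing group); then one or more of a literal 'q', then 3 to 5 of the literal 'c' (lazy), then optionally a non-digit (captured); then zero or more of any character, then exactly 2 of any character except [iz8] (captured); then anchored at the end.
A non-greedy quantifier consumes as few characters as it can — just enough that the remainder of the pattern still matches from where it stops; whatever follows it matches normally.
Matches to split on: at [3:24] → '248z000014qqccccsczqj'.
`re.split` interleaves the captured-group text with the surrounding fragments.

['rip', 'qqcccc', 'sczqj', '']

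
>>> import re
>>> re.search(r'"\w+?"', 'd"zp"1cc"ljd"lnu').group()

`re.search` scans for the first position where the pattern succeeds.
The match spans [1:5] → '"zp"'.

'"zp"'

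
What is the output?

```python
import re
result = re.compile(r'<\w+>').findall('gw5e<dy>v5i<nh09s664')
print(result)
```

['<dy>']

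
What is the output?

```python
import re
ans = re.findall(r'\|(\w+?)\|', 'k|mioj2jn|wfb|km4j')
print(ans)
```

['mioj2jn']

Walking the string: at [1:10] match '|mioj2jn|', group 1 = 'mioj2jn'.
`findall` collects group 1 from the one match (1 total).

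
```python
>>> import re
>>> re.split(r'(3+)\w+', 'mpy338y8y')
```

['mpy', '33', '']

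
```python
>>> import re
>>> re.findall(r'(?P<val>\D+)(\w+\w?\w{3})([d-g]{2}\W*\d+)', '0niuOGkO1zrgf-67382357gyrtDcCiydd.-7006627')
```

[('niuOGk', 'O1zr', 'gf-67382357'), ('gyrtD', 'cCiy', 'dd.-7006627')]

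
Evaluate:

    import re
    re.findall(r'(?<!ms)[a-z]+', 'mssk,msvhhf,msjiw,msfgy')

['mssk', 'msvhhf', 'msjiw', 'msfgy']

The negative lookahead/lookbehind blocks any match where the forbidden context is present.
Walking the string: at [0:4] → 'mssk'; at [5:11] → 'msvhhf'; at [12:17] → 'msjiw'; at [18:23] → 'msfgy'.
With no groups in the pattern, `findall` gives back each whole match — 4 here.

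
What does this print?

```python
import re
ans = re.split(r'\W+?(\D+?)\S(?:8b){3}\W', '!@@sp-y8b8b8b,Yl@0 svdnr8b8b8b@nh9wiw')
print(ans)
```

['', '@@sp-', 'Yl@0', 'svdn', 'nh9wiw']

Pattern: one or more of a non-word character (lazy); then one or more of a non-digit (lazy) (captured); then a non-whitespace character, then the literal '8b' repeated 3 times, then a non-word character.
Lazy quantifiers expand one character at a time until the remainder of the pattern can match.
Matches to split on: at [0:14] → '!@@sp-y8b8b8b,'; at [18:31] → ' svdnr8b8b8b@'.
`re.split` interleaves the captured-group text with the surrounding fragments.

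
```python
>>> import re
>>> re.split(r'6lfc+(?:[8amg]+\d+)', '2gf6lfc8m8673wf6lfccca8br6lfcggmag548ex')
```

The pattern matches the literal '6lf', then one or more of the literal 'c'; then one or more of one of [8amg], then one or more of a digit (non-capturing group).
Matches to split on: at [3:13] → '6lfc8m8673'; at [15:23] → '6lfccca8'; at [25:37] → '6lfcggmag548'.
`split` removes every match and returns the 4 fragments in between.

['2gf', 'wf', 'br', 'ex']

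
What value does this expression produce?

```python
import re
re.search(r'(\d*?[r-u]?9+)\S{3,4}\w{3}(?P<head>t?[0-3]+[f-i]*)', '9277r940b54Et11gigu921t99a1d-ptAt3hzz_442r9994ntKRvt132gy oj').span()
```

(0, 8)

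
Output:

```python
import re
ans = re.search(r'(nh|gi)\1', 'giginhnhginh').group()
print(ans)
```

gigi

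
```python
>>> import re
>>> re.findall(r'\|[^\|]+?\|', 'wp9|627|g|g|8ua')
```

Walking the string: at [3:8] → '|627|'; at [9:12] → '|g|'.
With no groups in the pattern, `findall` gives back each whole match — 2 here.

['|627|', '|g|']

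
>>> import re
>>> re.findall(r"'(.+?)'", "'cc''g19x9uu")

['cc']

`findall` collects group 1 from the one match (1 total).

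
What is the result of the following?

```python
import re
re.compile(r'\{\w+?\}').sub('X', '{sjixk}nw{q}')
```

'XnwX'

Matches: at [0:7] → '{sjixk}'; at [9:12] → '{q}'.
Every occurrence is swapped for 'X'.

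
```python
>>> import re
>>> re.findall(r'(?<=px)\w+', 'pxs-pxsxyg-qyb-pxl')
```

The positive lookaround only admits positions where the adjacent text matches; those characters stay outside the span.
Matches: at [2:3] → 's'; at [6:10] → 'sxyg'; at [17:18] → 'l'.
No capturing groups, so `findall` returns the 3 full match strings.

['s', 'sxyg', 'l']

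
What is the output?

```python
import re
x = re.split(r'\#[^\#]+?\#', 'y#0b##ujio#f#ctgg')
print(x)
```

The string is cut at each match, leaving 3 pieces.

['y', '', 'f#ctgg']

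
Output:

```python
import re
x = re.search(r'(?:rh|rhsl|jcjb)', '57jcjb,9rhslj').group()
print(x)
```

`re.search` tries every starting position until one works.
The match spans [2:6] → 'jcjb'.

jcjb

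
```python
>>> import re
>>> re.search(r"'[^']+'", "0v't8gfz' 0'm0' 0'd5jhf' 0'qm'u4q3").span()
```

(2, 9)

Unlike `match`, `search` isn't anchored — it looks for the pattern anywhere in the string.
The match spans [2:9] → "'t8gfz'".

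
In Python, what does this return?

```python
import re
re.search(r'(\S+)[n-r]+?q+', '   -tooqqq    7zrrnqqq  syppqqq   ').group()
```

This matches one or more of a non-whitespace character (captured); then one or more of a character in [n-r] (lazy), then one or more of a literal 'q'.
`re.search` scans for the first position where the pattern succeeds.
The match spans [3:10] → '-tooqqq'.
Captured: group 1 = '-tooq'.

'-tooqqq'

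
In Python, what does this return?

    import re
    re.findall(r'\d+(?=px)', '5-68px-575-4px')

Because the assertion is zero-width, the text it checks is not consumed and won't appear in the result.
Scanning left to right: at [2:4] → '68'; at [11:12] → '4'.
Since nothing is captured, `findall` lists the 2 matched substrings directly.

['68', '4']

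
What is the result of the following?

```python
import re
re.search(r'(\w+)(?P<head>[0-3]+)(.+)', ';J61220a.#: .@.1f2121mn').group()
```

The pattern matches one or more of a word character (captured); then one or more of a character in [0-3] (captured as 'head'); then one or more of any character (captured).
`re.search` scans for the first position where the pattern succeeds.
The match spans [1:23] → 'J61220a.#: .@.1f2121mn'.
Captured: group 1 = 'J6122', group 2 = '0', group 3 = 'a.#: .@.1f2121mn'.

'J61220a.#: .@.1f2121mn'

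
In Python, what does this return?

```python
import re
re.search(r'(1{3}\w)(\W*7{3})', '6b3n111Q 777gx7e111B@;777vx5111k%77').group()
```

The pattern matches exactly 3 of the literal '1', then a word character (captured); then zero or more of a non-word character, then exactly 3 of a literal '7' (captured).
Unlike `match`, `search` isn't anchored — it looks for the pattern anywhere in the string.
The match spans [4:12] → '111Q 777'.
Captured: group 1 = '111Q', group 2 = ' 777'.

'111Q 777'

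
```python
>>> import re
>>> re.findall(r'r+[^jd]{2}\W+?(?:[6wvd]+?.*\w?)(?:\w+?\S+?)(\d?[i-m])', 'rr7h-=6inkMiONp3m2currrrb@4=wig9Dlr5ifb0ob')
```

The pattern matches one or more of the literal 'r', then exactly 2 of any character except [jd], then one or more of a non-word character (lazy); then one or more of one of [6wvd] (lazy), then zero or more of any character, then optionally a word character (non-capturing group); then one or more of a word character (lazy), then one or more of a non-whitespace character (lazy) (non-capturing group); then optionally a digit, then a character in [i-m] (captured).
Walking the string: at [0:37] match 'rr7h-=6inkMiONp3m2currrrb@4=wig9Dlr5i', group 1 = 'i'.
Because there's exactly one group, `findall` drops the full match and keeps group 1 from the one hit.

['i']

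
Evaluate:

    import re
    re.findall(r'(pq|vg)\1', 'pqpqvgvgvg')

['pq', 'vg']

The backreference `\1` re-matches whatever the first group consumed, character for character.
Scanning left to right: at [0:4] match 'pqpq', group 1 = 'pq'; at [4:8] match 'vgvg', group 1 = 'vg'.
With a single group, `findall` returns only what that group captured — 2 items.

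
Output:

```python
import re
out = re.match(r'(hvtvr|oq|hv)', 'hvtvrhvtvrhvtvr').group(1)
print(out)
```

hvtvr

The match spans [0:5] → 'hvtvr'.
Captured: group 1 = 'hvtvr'.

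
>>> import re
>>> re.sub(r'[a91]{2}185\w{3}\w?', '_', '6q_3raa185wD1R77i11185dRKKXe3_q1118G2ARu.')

'6q_3r_77i_Xe3_q1118G2ARu.'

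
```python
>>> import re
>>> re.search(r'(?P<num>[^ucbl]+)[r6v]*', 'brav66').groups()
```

The match spans [1:6] → 'rav66'.
Captured: group 1 = 'rav66'.

('rav66',)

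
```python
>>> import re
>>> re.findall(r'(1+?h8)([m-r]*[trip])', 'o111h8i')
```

[('111h8', 'i')]

The pattern matches one or more of the literal '1' (lazy), then the literal 'h8' (captured); then zero or more of a character in [m-r], then one of [trip] (captured).
Matches: at [1:7] match '111h8i', groups = ('111h8', 'i').
Multiple groups make `findall` return tuples — one 2-tuple for the one match.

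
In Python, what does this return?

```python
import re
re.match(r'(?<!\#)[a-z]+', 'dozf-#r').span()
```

(0, 4)

The negative lookahead/lookbehind blocks any match where the forbidden context is present.
With `match`, the pattern is implicitly anchored at the beginning.
The match spans [0:4] → 'dozf'.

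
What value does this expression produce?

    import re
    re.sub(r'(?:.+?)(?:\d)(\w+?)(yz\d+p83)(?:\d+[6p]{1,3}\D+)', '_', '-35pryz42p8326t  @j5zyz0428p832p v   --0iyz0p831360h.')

This matches one or more of any character (lazy) (non-capturing group); then a digit (non-capturing group); then one or more of a word character (lazy) (captured); then the literal 'yz', then one or more of a digit, then the literal 'p83' (captured); then one or more of a digit, then 1 to 3 of one of [6p], then one or more of a non-digit (non-capturing group).
`sub` substitutes '_' at each match site.

'_5zyz0428p832p v   --0iyz0p831360h.'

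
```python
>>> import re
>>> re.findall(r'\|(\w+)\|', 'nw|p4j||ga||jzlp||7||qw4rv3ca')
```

`findall` collects group 1 from each match (4 total).

['p4j', 'ga', 'jzlp', '7']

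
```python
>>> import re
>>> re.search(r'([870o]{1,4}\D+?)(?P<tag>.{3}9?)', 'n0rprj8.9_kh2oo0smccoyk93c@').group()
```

A `+?`/`*?`/`{m,n}?` starts at its minimum and grows only as far as needed for what follows to match.
The match spans [1:6] → '0rprj'.

'0rprj'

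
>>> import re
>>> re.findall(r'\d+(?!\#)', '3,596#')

A negative assertion filters positions out without eating any characters.
With no groups in the pattern, `findall` gives back each whole match — 2 here.

['3', '59']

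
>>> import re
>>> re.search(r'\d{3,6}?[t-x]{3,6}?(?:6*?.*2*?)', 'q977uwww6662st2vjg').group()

'977uwww6662st2vjg'

The pattern matches 3 to 6 of a digit (lazy), then 3 to 6 of a character in [t-x] (lazy); then zero or more of the literal '6' (lazy), then zero or more of any character, then zero or more of the literal '2' (lazy) (non-capturing group).
Unlike `match`, `search` isn't anchored — it looks for the pattern anywhere in the string.
The match spans [1:18] → '977uwww6662st2vjg'.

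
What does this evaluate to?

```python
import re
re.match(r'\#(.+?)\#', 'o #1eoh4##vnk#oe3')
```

None

`match` is anchored at position 0; if the pattern doesn't fit there, it returns None.
Here position 0 doesn't satisfy it, so the call returns None.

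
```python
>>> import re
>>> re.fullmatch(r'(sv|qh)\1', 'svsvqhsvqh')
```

None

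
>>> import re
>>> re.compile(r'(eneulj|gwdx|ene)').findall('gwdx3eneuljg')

Alternation tries branches left to right and keeps the first one that lets the overall match succeed at that position.
Walking the string: at [0:4] match 'gwdx', group 1 = 'gwdx'; at [5:11] match 'eneulj', group 1 = 'eneulj'.
With a single group, `findall` returns only what that group captured — 2 items.

['gwdx', 'eneulj']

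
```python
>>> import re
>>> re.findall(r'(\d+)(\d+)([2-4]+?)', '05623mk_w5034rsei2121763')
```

[('056', '2', '3'), ('50', '3', '4'), ('21217', '6', '3')]

3 groups means each result is a tuple of 3 captured strings — 3 here.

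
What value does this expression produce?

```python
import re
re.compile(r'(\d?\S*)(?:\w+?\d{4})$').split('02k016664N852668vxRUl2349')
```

['', '02k016664N852668vxRU', '']

Pattern: optionally a digit, then zero or more of a non-whitespace character (captured); then one or more of a word character (lazy), then exactly 4 of a digit (non-capturing group); then anchored at the end.
Matches to split on: at [0:25] → '02k016664N852668vxRUl2349'.
With a capturing group present, the delimiter's captured portion is kept in the result list.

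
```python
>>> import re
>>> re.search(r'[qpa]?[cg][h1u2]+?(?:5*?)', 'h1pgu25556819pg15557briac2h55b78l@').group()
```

The match spans [2:5] → 'pgu'.

'pgu'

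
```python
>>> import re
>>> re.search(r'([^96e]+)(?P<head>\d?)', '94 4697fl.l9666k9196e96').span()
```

Pattern: one or more of any character except [96e] (captured); then optionally a digit (captured as 'head').
Unlike `match`, `search` isn't anchored — it looks for the pattern anywhere in the string.
The match spans [1:5] → '4 46'.
Captured: group 1 = '4 4', group 2 = '6'.

(1, 5)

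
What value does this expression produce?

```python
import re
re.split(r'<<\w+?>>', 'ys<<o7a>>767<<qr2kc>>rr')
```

The string is cut at each match, leaving 3 pieces.

['ys', '767', 'rr']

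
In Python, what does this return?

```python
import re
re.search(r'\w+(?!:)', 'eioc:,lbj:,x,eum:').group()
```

The negative lookahead/lookbehind blocks any match where the forbidden context is present.
The match spans [0:3] → 'eio'.

'eio'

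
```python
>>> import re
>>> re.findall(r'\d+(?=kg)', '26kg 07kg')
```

['26', '07']

The lookaround is zero-width — it requires the adjacent text to match without consuming it, so the asserted text isn't part of the match.
`findall` yields the raw match text (2 of them) because the pattern has no groups.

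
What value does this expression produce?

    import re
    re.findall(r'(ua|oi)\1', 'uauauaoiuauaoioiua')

`\1` is not a pattern — it's the concrete string captured by group 1, re-applied verbatim.
Walking the string: at [0:4] match 'uaua', group 1 = 'ua'; at [8:12] match 'uaua', group 1 = 'ua'; at [12:16] match 'oioi', group 1 = 'oi'.
`findall` collects group 1 from each match (3 total).

['ua', 'ua', 'oi']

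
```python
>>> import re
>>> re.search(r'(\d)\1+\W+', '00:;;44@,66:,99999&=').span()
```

`\1` has to match the exact text group 1 already captured.
The match spans [0:5] → '00:;;'.

(0, 5)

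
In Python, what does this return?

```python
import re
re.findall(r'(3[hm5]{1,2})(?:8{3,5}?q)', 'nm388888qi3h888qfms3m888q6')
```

The pattern matches a literal '3', then 1 to 2 of one of [hm5] (captured); then 3 to 5 of a literal '8' (lazy), then the literal 'q' (non-capturing group).
Scanning left to right: at [10:16] match '3h888q', group 1 = '3h'; at [19:25] match '3m888q', group 1 = '3m'.
`findall` collects group 1 from each match (2 total).

['3h', '3m']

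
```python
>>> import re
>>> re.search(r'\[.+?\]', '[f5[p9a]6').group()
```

The match spans [0:8] → '[f5[p9a]'.

'[f5[p9a]'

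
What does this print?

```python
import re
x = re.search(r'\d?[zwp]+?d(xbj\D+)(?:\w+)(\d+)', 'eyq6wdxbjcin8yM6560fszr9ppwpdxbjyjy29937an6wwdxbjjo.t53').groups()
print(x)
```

('xbjcin', '6')

Pattern: optionally a digit, then one or more of one of [zwp] (lazy), then a literal 'd'; then the literal 'xbj', then one or more of a non-digit (captured); then one or more of a word character (non-capturing group); then one or more of a digit (captured).
Unlike `match`, `search` isn't anchored — it looks for the pattern anywhere in the string.
The match spans [3:43] → '6wdxbjcin8yM6560fszr9ppwpdxbjyjy29937an6'.
Captured: group 1 = 'xbjcin', group 2 = '6'.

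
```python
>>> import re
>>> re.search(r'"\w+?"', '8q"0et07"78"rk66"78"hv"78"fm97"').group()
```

`re.search` tries every starting position until one works.
The match spans [2:9] → '"0et07"'.

'"0et07"'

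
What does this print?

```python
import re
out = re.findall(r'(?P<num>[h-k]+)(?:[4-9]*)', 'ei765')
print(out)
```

['i']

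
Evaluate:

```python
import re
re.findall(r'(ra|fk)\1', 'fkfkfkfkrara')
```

['fk', 'fk', 'ra']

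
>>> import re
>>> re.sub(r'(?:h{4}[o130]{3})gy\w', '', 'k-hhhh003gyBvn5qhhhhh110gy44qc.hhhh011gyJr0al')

'k-vn5qh4qc.r0al'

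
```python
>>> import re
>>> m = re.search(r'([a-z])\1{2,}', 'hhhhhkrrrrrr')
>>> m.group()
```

'hhhhh'

After group 1 captures some text, `\1` only succeeds where that same text appears again.
`re.search` scans for the first position where the pattern succeeds.
The match spans [0:5] → 'hhhhh'.
Captured: group 1 = 'h'.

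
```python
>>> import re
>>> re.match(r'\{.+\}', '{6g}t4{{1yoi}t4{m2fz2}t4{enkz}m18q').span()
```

(0, 30)

`re.match` won't scan ahead — the pattern has to work from the very first character.
The match spans [0:30] → '{6g}t4{{1yoi}t4{m2fz2}t4{enkz}'.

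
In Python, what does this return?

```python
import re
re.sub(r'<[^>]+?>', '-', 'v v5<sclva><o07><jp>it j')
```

'v v5---it j'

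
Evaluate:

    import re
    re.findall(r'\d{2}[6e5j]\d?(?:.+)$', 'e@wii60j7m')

['60j7m']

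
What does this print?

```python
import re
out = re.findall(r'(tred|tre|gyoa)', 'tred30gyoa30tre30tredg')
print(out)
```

`|` is ordered: at each position the engine commits to the first alternative that works.
Walking the string: at [0:4] match 'tred', group 1 = 'tred'; at [6:10] match 'gyoa', group 1 = 'gyoa'; at [12:15] match 'tre', group 1 = 'tre'; at [17:21] match 'tred', group 1 = 'tred'.
With a single group, `findall` returns only what that group captured — 4 items.

['tred', 'gyoa', 'tre', 'tred']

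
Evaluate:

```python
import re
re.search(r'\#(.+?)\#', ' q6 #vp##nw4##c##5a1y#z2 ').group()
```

`re.search` scans for the first position where the pattern succeeds.
The match spans [4:8] → '#vp#'.
Captured: group 1 = 'vp'.

'#vp#'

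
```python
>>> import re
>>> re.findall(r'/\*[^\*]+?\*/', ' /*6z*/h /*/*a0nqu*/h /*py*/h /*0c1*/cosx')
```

With no groups in the pattern, `findall` gives back each whole match — 4 here.

['/*6z*/', '/*a0nqu*/', '/*py*/', '/*0c1*/']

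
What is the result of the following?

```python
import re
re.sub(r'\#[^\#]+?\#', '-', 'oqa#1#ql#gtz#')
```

'oqa-ql-'

Matches: at [3:6] → '#1#'; at [8:13] → '#gtz#'.
Each match is replaced by '-'.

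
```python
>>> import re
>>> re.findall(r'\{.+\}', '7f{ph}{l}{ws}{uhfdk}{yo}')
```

['{ph}{l}{ws}{uhfdk}{yo}']

Scanning left to right: at [2:24] → '{ph}{l}{ws}{uhfdk}{yo}'.
No capturing groups, so `findall` returns the 1 full match string.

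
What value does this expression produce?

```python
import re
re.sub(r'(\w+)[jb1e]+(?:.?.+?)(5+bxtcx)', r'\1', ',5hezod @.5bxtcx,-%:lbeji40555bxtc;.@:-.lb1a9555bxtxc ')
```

Pattern: one or more of a word character (captured); then one or more of one of [jb1e]; then optionally any character, then one or more of any character (lazy) (non-capturing group); then one or more of a literal '5', then the literal 'bxt', then the literal 'cx' (captured).
Matches: at [1:16] → '5hezod @.5bxtcx'.
The replacement refers to a captured group, so each match is rewritten using its own captured text.

',5h,-%:lbeji40555bxtc;.@:-.lb1a9555bxtxc '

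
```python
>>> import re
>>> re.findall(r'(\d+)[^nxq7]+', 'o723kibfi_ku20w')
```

Pattern: one or more of a digit (captured); then one or more of any character except [nxq7].
Walking the string: at [1:15] match '723kibfi_ku20w', group 1 = '723'.
Because there's exactly one group, `findall` drops the full match and keeps group 1 from the one hit.

['723']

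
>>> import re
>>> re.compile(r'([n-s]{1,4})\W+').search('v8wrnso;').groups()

('rnso',)

Pattern: 1 to 4 of a character in [n-s] (captured); then one or more of a non-word character.
`re.search` tries every starting position until one works.
The match spans [3:8] → 'rnso;'.
Captured: group 1 = 'rnso'.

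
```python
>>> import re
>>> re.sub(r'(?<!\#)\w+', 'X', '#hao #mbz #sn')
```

A negative assertion filters positions out without eating any characters.
`sub` substitutes 'X' at each match site.

'#hX #mX #sX'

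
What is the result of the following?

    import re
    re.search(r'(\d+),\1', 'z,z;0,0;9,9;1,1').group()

'0,0'

After group 1 captures some text, `\1` only succeeds where that same text appears again.
The match spans [4:7] → '0,0'.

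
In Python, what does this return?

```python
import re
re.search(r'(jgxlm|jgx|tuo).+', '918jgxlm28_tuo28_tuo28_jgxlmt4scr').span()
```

(3, 33)

The match spans [3:33] → 'jgxlm28_tuo28_tuo28_jgxlmt4scr'.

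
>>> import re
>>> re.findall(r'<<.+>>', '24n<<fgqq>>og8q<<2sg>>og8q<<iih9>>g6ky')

['<<fgqq>>og8q<<2sg>>og8q<<iih9>>']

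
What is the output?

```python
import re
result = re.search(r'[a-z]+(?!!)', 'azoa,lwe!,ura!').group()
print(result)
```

The negative lookaround is zero-width — it rules out positions where the adjacent text would match, without consuming anything.
The match spans [0:4] → 'azoa'.

azoa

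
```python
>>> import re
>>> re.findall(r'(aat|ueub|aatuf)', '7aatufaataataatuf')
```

['aat', 'aat', 'aat', 'aat']

Alternation tries branches left to right and keeps the first one that lets the overall match succeed at that position.
One capturing group, so `findall` returns just the captured substring from each match — 4 in all.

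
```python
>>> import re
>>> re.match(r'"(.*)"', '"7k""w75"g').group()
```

'"7k""w75"'

`match` is anchored at position 0; if the pattern doesn't fit there, it returns None.
The match spans [0:9] → '"7k""w75"'.
Captured: group 1 = '7k""w75'.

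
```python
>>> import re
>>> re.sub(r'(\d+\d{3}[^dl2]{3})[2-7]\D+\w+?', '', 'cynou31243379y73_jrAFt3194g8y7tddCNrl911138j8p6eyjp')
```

A non-greedy quantifier consumes as few characters as it can — just enough that the remainder of the pattern still matches from where it stops; whatever follows it matches normally.
Each match is replaced by ''.

'cynou194g8y7tddCNrl'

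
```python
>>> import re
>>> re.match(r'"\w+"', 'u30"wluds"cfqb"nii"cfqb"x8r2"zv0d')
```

None

With `match`, the pattern is implicitly anchored at the beginning.
Here the string doesn't start with a match, so the call returns None.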